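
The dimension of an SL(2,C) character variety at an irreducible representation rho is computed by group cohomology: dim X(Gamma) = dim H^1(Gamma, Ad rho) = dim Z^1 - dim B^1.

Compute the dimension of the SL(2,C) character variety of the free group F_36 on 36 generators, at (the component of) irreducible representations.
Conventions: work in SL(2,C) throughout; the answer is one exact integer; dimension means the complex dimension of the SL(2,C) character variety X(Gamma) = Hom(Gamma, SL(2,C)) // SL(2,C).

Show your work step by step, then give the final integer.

Gamma = F_36 has 36 generators and no relators.
A cocycle picks one sl_2 vector per generator freely, giving dim Z^1 = 3*36 = 108.
At an irreducible rho the centralizer of the image in sl_2 is 0, so the coboundary map sl_2 -> Z^1 is injective: dim B^1 = 3.
Therefore dim X = 108 - 3 = 105.

105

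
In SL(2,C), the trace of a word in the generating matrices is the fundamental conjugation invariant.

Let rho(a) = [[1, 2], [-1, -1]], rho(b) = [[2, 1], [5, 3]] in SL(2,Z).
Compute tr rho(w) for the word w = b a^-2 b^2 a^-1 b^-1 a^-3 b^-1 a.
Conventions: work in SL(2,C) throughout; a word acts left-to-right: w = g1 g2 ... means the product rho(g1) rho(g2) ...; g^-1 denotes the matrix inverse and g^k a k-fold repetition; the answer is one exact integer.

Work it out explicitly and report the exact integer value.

16312

rho(b) = [[2, 1], [5, 3]]
... * rho(a^-1) = [[-1, -2], [1, 1]]  ->  [[-1, -3], [-2, -7]]
... * rho(a^-1) = [[-1, -2], [1, 1]]  ->  [[-2, -1], [-5, -3]]
... * rho(b) = [[2, 1], [5, 3]]  ->  [[-9, -5], [-25, -14]]
... * rho(b) = [[2, 1], [5, 3]]  ->  [[-43, -24], [-120, -67]]
... * rho(a^-1) = [[-1, -2], [1, 1]]  ->  [[19, 62], [53, 173]]
... * rho(b^-1) = [[3, -1], [-5, 2]]  ->  [[-253, 105], [-706, 293]]
... * rho(a^-1) = [[-1, -2], [1, 1]]  ->  [[358, 611], [999, 1705]]
... * rho(a^-1) = [[-1, -2], [1, 1]]  ->  [[253, -105], [706, -293]]
... * rho(a^-1) = [[-1, -2], [1, 1]]  ->  [[-358, -611], [-999, -1705]]
... * rho(b^-1) = [[3, -1], [-5, 2]]  ->  [[1981, -864], [5528, -2411]]
... * rho(a) = [[1, 2], [-1, -1]]  ->  [[2845, 4826], [7939, 13467]]
tr = 2845 + 13467 = 16312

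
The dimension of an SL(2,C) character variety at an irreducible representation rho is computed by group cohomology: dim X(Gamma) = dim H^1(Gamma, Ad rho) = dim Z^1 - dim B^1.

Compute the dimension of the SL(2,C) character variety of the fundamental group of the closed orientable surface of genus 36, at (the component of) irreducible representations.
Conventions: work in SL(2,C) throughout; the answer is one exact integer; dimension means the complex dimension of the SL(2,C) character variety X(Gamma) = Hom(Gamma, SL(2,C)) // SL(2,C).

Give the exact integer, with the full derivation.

210

Gamma = pi_1(Sigma_36) = < a_1, b_1, ..., a_36, b_36 | prod [a_i, b_i] > has 2g = 72 generators and 1 relator.
Before the relator condition, cocycle space has dim 3*72 = 216.
H^2 = coker(d_2) is dual to H^0 = 0 at irreducible rho (Poincare duality), so d_2 is onto: dim Z^1 = 213.
dim B^1 = 3 (coboundaries, injective at irreducible rho).
dim X = dim H^1 = 213 - 3 = 210.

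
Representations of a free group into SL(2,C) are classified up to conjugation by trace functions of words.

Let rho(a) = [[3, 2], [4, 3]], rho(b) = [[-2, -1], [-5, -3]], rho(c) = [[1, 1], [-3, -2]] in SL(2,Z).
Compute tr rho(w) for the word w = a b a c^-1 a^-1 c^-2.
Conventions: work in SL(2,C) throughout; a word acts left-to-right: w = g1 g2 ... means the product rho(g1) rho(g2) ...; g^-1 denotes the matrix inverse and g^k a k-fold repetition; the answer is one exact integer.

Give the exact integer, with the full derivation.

rho(a) = [[3, 2], [4, 3]]
... * rho(b) = [[-2, -1], [-5, -3]]  ->  [[-16, -9], [-23, -13]]
... * rho(a) = [[3, 2], [4, 3]]  ->  [[-84, -59], [-121, -85]]
... * rho(c^-1) = [[-2, -1], [3, 1]]  ->  [[-9, 25], [-13, 36]]
... * rho(a^-1) = [[3, -2], [-4, 3]]  ->  [[-127, 93], [-183, 134]]
... * rho(c^-1) = [[-2, -1], [3, 1]]  ->  [[533, 220], [768, 317]]
... * rho(c^-1) = [[-2, -1], [3, 1]]  ->  [[-406, -313], [-585, -451]]
tr = -406 + -451 = -857

-857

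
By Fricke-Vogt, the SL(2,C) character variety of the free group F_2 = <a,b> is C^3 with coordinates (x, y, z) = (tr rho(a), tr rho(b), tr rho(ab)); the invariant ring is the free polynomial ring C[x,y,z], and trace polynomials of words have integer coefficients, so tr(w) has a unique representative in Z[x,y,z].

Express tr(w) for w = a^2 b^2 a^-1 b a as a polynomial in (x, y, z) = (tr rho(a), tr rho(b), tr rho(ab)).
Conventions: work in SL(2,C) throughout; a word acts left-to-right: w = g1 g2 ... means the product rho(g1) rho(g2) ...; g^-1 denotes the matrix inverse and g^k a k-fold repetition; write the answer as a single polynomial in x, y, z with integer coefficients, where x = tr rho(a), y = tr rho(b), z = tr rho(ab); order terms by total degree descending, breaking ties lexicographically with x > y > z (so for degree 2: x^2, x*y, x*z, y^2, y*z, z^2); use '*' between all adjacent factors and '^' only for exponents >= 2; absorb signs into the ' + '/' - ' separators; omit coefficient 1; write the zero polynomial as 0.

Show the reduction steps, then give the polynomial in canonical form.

and tr(b^2 a) = tr(b)*tr(a b) - tr(a) = y*z - x
next, tr(b^2) = tr(b)*tr(b) - tr(1) = y^2 - 2
next, tr(a b^2 a) = tr(a)*tr(b^2 a) - tr(b^2) = x*y*z - x^2 - y^2 + 2
tr(b a^3 b) = tr(a)*tr(a b^2 a) - tr(a b^2) = x^2*y*z - x^3 - x*y^2 - y*z + 3*x
next, tr(b a^2) = tr(a)*tr(b a) - tr(b) = x*z - y
next, tr(b a^3) = tr(a)*tr(b a^2) - tr(b a) = x^2*z - x*y - z
tr(b a^3 b^2) = tr(b)*tr(b a^3 b) - tr(b a^3) = x^2*y^2*z - x^3*y - x*y^3 - x^2*z - y^2*z + 4*x*y + z
next, tr(a b a b) = tr(b a)*tr(b a) - tr(1) = z^2 - 2
tr(b^2 a b a) = tr(b)*tr(a b a b) - tr(a b a) = y*z^2 - x*z - y
tr(b^2 a b) = tr(b)*tr(a b^2) - tr(a b) = y^2*z - x*y - z
tr(a b^2 a b a) = tr(a)*tr(b^2 a b a) - tr(b^2 a b) = x*y*z^2 - x^2*z - y^2*z + z
tr(b a^3 b^2 a) = tr(a)*tr(a b^2 a b a) - tr(a b^2 a b) = x^2*y*z^2 - x^3*z - x*y^2*z - y*z^2 + 2*x*z + y
tr(a^2 b^2 a^-1 b a) = tr(b a^3 b^2)*tr(a) - tr(b a^3 b^2 a) = x^3*y^2*z - x^4*y - x^2*y^3 - x^2*y*z^2 + 4*x^2*y + y*z^2 - x*z - y

x^3*y^2*z - x^4*y - x^2*y^3 - x^2*y*z^2 + 4*x^2*y + y*z^2 - x*z - y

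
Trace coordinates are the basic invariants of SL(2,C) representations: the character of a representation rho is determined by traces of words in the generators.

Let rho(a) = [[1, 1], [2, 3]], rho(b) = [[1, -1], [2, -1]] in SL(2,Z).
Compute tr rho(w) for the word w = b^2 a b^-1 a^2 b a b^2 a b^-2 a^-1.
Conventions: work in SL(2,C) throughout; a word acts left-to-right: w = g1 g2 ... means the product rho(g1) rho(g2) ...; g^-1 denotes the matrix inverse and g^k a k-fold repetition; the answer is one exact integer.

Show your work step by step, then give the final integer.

rho(b) = [[1, -1], [2, -1]]
... * rho(b) = [[1, -1], [2, -1]]  ->  [[-1, 0], [0, -1]]
... * rho(a) = [[1, 1], [2, 3]]  ->  [[-1, -1], [-2, -3]]
... * rho(b^-1) = [[-1, 1], [-2, 1]]  ->  [[3, -2], [8, -5]]
... * rho(a) = [[1, 1], [2, 3]]  ->  [[-1, -3], [-2, -7]]
... * rho(a) = [[1, 1], [2, 3]]  ->  [[-7, -10], [-16, -23]]
... * rho(b) = [[1, -1], [2, -1]]  ->  [[-27, 17], [-62, 39]]
... * rho(a) = [[1, 1], [2, 3]]  ->  [[7, 24], [16, 55]]
... * rho(b) = [[1, -1], [2, -1]]  ->  [[55, -31], [126, -71]]
... * rho(b) = [[1, -1], [2, -1]]  ->  [[-7, -24], [-16, -55]]
... * rho(a) = [[1, 1], [2, 3]]  ->  [[-55, -79], [-126, -181]]
... * rho(b^-1) = [[-1, 1], [-2, 1]]  ->  [[213, -134], [488, -307]]
... * rho(b^-1) = [[-1, 1], [-2, 1]]  ->  [[55, 79], [126, 181]]
... * rho(a^-1) = [[3, -1], [-2, 1]]  ->  [[7, 24], [16, 55]]
tr = 7 + 55 = 62

62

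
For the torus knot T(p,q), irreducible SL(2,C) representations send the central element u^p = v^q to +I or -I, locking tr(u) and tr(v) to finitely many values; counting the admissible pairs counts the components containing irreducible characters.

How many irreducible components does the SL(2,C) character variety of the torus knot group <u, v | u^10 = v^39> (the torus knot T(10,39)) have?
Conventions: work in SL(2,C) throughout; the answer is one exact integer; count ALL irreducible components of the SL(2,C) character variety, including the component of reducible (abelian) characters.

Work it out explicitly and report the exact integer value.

172

In the torus knot group T(10,39), u^10 = v^39 is central, so an irreducible representation sends it to +I or -I (Schur).
This locks tr(u) to 2*cos(pi*alpha/10), alpha in 1..9, and tr(v) to 2*cos(pi*beta/39), beta in 1..38, on each component of irreducible characters.
Consistency of u^10 = (-1)^alpha I with v^39 = (-1)^beta I forces alpha = beta (mod 2).
count pairs: odd alpha (5 choices) x odd beta (19), plus even alpha (4) x even beta (19): 5*19 + 4*19 = 171.
That is 171 components of irreducible characters, and with the reducible (abelian) component the total is 172.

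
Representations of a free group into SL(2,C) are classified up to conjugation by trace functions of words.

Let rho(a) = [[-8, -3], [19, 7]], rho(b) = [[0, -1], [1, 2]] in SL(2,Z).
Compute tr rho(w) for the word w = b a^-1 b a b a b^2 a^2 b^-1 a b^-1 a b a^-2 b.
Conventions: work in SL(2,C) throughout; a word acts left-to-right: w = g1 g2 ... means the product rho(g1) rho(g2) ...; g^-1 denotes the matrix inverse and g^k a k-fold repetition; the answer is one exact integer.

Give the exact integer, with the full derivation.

rho(b) = [[0, -1], [1, 2]]
... * rho(a^-1) = [[7, 3], [-19, -8]]  ->  [[19, 8], [-31, -13]]
... * rho(b) = [[0, -1], [1, 2]]  ->  [[8, -3], [-13, 5]]
... * rho(a) = [[-8, -3], [19, 7]]  ->  [[-121, -45], [199, 74]]
... * rho(b) = [[0, -1], [1, 2]]  ->  [[-45, 31], [74, -51]]
... * rho(a) = [[-8, -3], [19, 7]]  ->  [[949, 352], [-1561, -579]]
... * rho(b) = [[0, -1], [1, 2]]  ->  [[352, -245], [-579, 403]]
... * rho(b) = [[0, -1], [1, 2]]  ->  [[-245, -842], [403, 1385]]
... * rho(a) = [[-8, -3], [19, 7]]  ->  [[-14038, -5159], [23091, 8486]]
... * rho(a) = [[-8, -3], [19, 7]]  ->  [[14283, 6001], [-23494, -9871]]
... * rho(b^-1) = [[2, 1], [-1, 0]]  ->  [[22565, 14283], [-37117, -23494]]
... * rho(a) = [[-8, -3], [19, 7]]  ->  [[90857, 32286], [-149450, -53107]]
... * rho(b^-1) = [[2, 1], [-1, 0]]  ->  [[149428, 90857], [-245793, -149450]]
... * rho(a) = [[-8, -3], [19, 7]]  ->  [[530859, 187715], [-873206, -308771]]
... * rho(b) = [[0, -1], [1, 2]]  ->  [[187715, -155429], [-308771, 255664]]
... * rho(a^-1) = [[7, 3], [-19, -8]]  ->  [[4267156, 1806577], [-7019013, -2971625]]
... * rho(a^-1) = [[7, 3], [-19, -8]]  ->  [[-4454871, -1651148], [7327784, 2715961]]
... * rho(b) = [[0, -1], [1, 2]]  ->  [[-1651148, 1152575], [2715961, -1895862]]
tr = -1651148 + -1895862 = -3547010

-3547010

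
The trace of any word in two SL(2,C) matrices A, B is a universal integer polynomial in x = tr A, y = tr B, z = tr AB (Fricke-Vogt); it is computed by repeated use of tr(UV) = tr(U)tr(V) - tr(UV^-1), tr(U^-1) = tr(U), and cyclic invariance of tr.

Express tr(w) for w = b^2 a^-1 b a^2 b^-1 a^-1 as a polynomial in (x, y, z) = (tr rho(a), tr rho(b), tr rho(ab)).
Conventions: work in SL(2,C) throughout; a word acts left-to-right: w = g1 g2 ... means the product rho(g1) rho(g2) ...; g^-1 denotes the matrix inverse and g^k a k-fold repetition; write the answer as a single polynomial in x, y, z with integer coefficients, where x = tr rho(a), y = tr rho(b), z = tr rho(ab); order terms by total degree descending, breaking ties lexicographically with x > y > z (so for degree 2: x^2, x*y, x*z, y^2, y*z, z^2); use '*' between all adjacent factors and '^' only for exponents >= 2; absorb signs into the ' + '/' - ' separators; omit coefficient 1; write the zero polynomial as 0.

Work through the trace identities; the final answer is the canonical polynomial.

tr(a^2 b) = tr(a) * tr(b a) - tr(b)  (reduce the a square) = x*z - y
apply: tr(a^2) = tr(a) * tr(a) - tr(1)  (reduce the a square) = x^2 - 2
tr(b a^2 b) = tr(b) * tr(a^2 b) - tr(a^2)  (reduce the b square) = x*y*z - x^2 - y^2 + 2
apply: tr(b a b a) = tr(b a) * tr(b a) - tr(1)  (split on b) = z^2 - 2
use: tr(b a b) = tr(b) * tr(a b) - tr(a)  (reduce the b square) = y*z - x
tr(b a^2 b a) = tr(a) * tr(b a b a) - tr(b a b)  (reduce the a square) = x*z^2 - y*z - x
tr(b a^-1 b a^2) = tr(b a^2 b) * tr(a) - tr(b a^2 b a)  (eliminate a^-1) = x^2*y*z - x^3 - x*y^2 - x*z^2 + y*z + 3*x
tr(a^3 b^2) = tr(a) * tr(a b^2 a) - tr(a b^2)  (reduce the a square) = x^2*y*z - x^3 - x*y^2 - y*z + 3*x
tr(a^3 b) = tr(a) * tr(a b a) - tr(a b)  (reduce the a square) = x^2*z - x*y - z
tr(b a^3 b^2) = tr(b) * tr(a^3 b^2) - tr(a^3 b)  (reduce the b square) = x^2*y^2*z - x^3*y - x*y^3 - x^2*z - y^2*z + 4*x*y + z
tr(b^2 a b a^2) = tr(b) * tr(a b a^2 b) - tr(a b a^2)  (reduce the b square) = x*y*z^2 - x^2*z - y^2*z + z
apply: tr(b^2 a b a) = tr(b) * tr(a b a b) - tr(a b a)  (reduce the b square) = y*z^2 - x*z - y
tr(b a^3 b^2 a) = tr(a) * tr(b^2 a b a^2) - tr(b^2 a b a)  (reduce the a square) = x^2*y*z^2 - x^3*z - x*y^2*z - y*z^2 + 2*x*z + y
tr(a b^2 a^-1 b a^2) = tr(b a^3 b^2) * tr(a) - tr(b a^3 b^2 a)  (eliminate a^-1) = x^3*y^2*z - x^4*y - x^2*y^3 - x^2*y*z^2 + 4*x^2*y + y*z^2 - x*z - y
apply: tr(a^2 b a b^2) = tr(b) * tr(a^2 b a b) - tr(a^2 b a)  (reduce the b square) = x*y*z^2 - x^2*z - y^2*z + z
tr(b a^2 b a b^2) = tr(b) * tr(a^2 b a b^2) - tr(a^2 b a b)  (reduce the b square) = x*y^2*z^2 - x^2*y*z - y^3*z - x*z^2 + 2*y*z + x
tr(b a b a b a) = tr(a b a b) * tr(a b) - tr(b a)  (split on a) = z^3 - 3*z
tr(a b a^2 b a b) = tr(a) * tr(b a b a b a) - tr(b a b a b)  (reduce the a square) = x*z^3 - y*z^2 - 2*x*z + y
apply: tr(a b a^2 b a) = tr(a) * tr(b a^2 b a) - tr(b a^2 b)  (reduce the a square) = x^2*z^2 - 2*x*y*z + y^2 - 2
tr(b a^2 b a b^2 a) = tr(b) * tr(a b a^2 b a b) - tr(a b a^2 b a)  (reduce the b square) = x*y*z^3 - x^2*z^2 - y^2*z^2 + 2
use: tr(a b^2 a^-1 b a^2 b) = tr(b a^2 b a b^2) * tr(a) - tr(b a^2 b a b^2 a)  (eliminate a^-1) = x^2*y^2*z^2 - x^3*y*z - x*y^3*z - x*y*z^3 + y^2*z^2 + 2*x*y*z + x^2 - 2
apply: tr(b^2 a^-1 b a^2 b^-1 a) = tr(a b^2 a^-1 b a^2) * tr(b) - tr(a b^2 a^-1 b a^2 b)  (eliminate b^-1) = x^3*y^3*z - x^4*y^2 - x^2*y^4 - 2*x^2*y^2*z^2 + x^3*y*z + x*y^3*z + x*y*z^3 + 4*x^2*y^2 - 3*x*y*z - x^2 - y^2 + 2
tr(b^2 a^-1 b a^2 b^-1 a^-1) = tr(b^2 a^-1 b a^2 b^-1) * tr(a) - tr(b^2 a^-1 b a^2 b^-1 a)  (eliminate a^-1) = -x^3*y^3*z + x^4*y^2 + x^2*y^4 + 2*x^2*y^2*z^2 - x*y^3*z - x*y*z^3 - x^4 - 5*x^2*y^2 - x^2*z^2 + 4*x*y*z + 4*x^2 + y^2 - 2

-x^3*y^3*z + x^4*y^2 + x^2*y^4 + 2*x^2*y^2*z^2 - x*y^3*z - x*y*z^3 - x^4 - 5*x^2*y^2 - x^2*z^2 + 4*x*y*z + 4*x^2 + y^2 - 2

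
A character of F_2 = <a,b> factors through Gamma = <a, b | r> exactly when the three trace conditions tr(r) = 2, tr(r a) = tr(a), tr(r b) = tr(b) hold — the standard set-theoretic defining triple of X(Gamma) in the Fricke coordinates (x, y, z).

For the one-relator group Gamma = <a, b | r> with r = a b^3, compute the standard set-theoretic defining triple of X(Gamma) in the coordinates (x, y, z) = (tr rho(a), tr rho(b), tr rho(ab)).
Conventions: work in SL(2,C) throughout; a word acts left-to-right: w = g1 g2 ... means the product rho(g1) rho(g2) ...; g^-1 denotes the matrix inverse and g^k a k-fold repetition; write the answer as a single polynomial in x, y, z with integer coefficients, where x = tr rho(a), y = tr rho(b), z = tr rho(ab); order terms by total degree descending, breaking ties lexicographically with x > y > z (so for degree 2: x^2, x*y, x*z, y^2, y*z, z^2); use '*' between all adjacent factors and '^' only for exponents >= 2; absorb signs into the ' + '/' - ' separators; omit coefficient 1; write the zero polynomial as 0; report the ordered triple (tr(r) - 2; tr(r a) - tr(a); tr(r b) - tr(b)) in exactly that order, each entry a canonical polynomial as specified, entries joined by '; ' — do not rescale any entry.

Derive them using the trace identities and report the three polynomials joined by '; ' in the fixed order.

tr(a b^2) = tr(b)*tr(a b) - tr(a) = y*z - x
tr(a b^3) = tr(b)*tr(a b^2) - tr(a b) = y^2*z - x*y - z
tr(b^2) = tr(b)*tr(b) - tr(1)  (reduce the b square) = y^2 - 2
tr(b^3) = tr(b)*tr(b^2) - tr(b)  (reduce the b square) = y^3 - 3*y
tr(a b^3 a) = tr(a)*tr(b^3 a) - tr(b^3)  (reduce the a square) = x*y^2*z - x^2*y - y^3 - x*z + 3*y
tr(a b^4) = tr(b)*tr(b^2 a b) - tr(b^2 a)   [square of b] = y^3*z - x*y^2 - 2*y*z + x
assemble the triple (tr(r) - 2; tr(r a) - x; tr(r b) - y)

y^2*z - x*y - z - 2; x*y^2*z - x^2*y - y^3 - x*z - x + 3*y; y^3*z - x*y^2 - 2*y*z + x - y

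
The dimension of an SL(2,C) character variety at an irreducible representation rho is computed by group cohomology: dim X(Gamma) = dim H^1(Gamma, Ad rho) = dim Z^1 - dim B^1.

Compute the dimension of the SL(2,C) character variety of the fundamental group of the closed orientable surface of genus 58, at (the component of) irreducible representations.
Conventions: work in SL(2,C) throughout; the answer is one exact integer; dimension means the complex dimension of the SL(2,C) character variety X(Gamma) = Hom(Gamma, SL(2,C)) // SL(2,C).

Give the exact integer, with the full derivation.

The genus-58 surface group: 2g = 116 generators, one relator prod [a_i, b_i].
Unconstrained cocycle data is one sl_2 vector per generator (348 dimensions), cut by the relator condition d_2(z) = 0.
d_2 is surjective at irreducible rho (its cokernel H^2 is dual to H^0 = 0), so dim Z^1 = 348 - 3 = 345.
As always at irreducible rho, dim B^1 = 3.
Hence dim X = 345 - 3 = 342.

342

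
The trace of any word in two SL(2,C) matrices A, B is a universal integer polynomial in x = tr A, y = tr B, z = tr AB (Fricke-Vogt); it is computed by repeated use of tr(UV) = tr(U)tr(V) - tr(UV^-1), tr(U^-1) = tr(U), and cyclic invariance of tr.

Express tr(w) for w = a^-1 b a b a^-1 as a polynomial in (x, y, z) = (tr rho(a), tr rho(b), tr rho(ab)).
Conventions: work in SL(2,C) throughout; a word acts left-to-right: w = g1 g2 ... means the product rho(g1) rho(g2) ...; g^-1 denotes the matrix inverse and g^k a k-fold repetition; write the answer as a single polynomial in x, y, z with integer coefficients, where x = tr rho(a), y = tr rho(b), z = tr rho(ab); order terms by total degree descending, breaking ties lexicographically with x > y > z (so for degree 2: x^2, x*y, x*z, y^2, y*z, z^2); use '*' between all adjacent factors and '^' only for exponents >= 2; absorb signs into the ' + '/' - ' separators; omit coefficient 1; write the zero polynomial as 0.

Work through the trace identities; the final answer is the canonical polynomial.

reduce: tr(b a b) = tr(b)*tr(a b) - tr(a)   [square of b] = y*z - x
tr(b a b a) = tr(b a)*tr(b a) - tr(1)   [split at a repeated b] = z^2 - 2
tr(b a b a^-1) = tr(b a b)*tr(a) - tr(b a b a)   [inverse elimination on a] = x*y*z - x^2 - z^2 + 2
tr(a^-1 b a b a^-1) = tr(b a b a^-1)*tr(a) - tr(b a b)   [inverse elimination on a] = x^2*y*z - x^3 - x*z^2 - y*z + 3*x

x^2*y*z - x^3 - x*z^2 - y*z + 3*x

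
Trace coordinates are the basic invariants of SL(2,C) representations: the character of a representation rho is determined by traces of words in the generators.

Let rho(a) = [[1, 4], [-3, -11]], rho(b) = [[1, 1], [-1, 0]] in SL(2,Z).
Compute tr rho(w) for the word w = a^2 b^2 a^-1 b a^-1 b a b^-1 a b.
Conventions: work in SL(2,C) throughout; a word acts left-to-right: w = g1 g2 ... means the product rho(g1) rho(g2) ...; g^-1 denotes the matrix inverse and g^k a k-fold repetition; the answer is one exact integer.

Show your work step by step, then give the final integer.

rho(a) = [[1, 4], [-3, -11]]
... * rho(a) = [[1, 4], [-3, -11]]  ->  [[-11, -40], [30, 109]]
... * rho(b) = [[1, 1], [-1, 0]]  ->  [[29, -11], [-79, 30]]
... * rho(b) = [[1, 1], [-1, 0]]  ->  [[40, 29], [-109, -79]]
... * rho(a^-1) = [[-11, -4], [3, 1]]  ->  [[-353, -131], [962, 357]]
... * rho(b) = [[1, 1], [-1, 0]]  ->  [[-222, -353], [605, 962]]
... * rho(a^-1) = [[-11, -4], [3, 1]]  ->  [[1383, 535], [-3769, -1458]]
... * rho(b) = [[1, 1], [-1, 0]]  ->  [[848, 1383], [-2311, -3769]]
... * rho(a) = [[1, 4], [-3, -11]]  ->  [[-3301, -11821], [8996, 32215]]
... * rho(b^-1) = [[0, -1], [1, 1]]  ->  [[-11821, -8520], [32215, 23219]]
... * rho(a) = [[1, 4], [-3, -11]]  ->  [[13739, 46436], [-37442, -126549]]
... * rho(b) = [[1, 1], [-1, 0]]  ->  [[-32697, 13739], [89107, -37442]]
tr = -32697 + -37442 = -70139

-70139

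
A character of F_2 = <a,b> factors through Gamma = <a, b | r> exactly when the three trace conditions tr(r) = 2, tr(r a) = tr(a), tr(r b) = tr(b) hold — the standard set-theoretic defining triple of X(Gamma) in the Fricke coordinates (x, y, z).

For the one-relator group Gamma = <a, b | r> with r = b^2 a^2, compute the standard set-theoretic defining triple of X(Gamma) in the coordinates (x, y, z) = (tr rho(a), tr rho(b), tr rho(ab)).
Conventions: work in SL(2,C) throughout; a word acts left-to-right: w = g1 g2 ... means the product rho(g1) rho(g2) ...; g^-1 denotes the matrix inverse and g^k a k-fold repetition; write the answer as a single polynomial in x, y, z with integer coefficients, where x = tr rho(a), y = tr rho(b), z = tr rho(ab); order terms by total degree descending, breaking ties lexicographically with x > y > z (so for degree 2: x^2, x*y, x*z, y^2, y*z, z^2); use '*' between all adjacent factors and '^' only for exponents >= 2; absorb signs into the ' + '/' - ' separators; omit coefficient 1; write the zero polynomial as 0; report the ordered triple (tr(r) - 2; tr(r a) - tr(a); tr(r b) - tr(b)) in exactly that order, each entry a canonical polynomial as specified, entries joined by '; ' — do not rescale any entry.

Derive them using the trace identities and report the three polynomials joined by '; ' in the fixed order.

use: tr(a^2 b) = tr(a)*tr(b a) - tr(b)  (reduce the a square) = x*z - y
use: tr(a^2) = tr(a)*tr(a) - tr(1)  (reduce the a square) = x^2 - 2
use: tr(b^2 a^2) = tr(b)*tr(a^2 b) - tr(a^2)  (reduce the b square) = x*y*z - x^2 - y^2 + 2
use: tr(a^3 b) = tr(a)*tr(a b a) - tr(a b) = x^2*z - x*y - z
use: tr(a^3) = tr(a)*tr(a^2) - tr(a) = x^3 - 3*x
tr(b^2 a^3) = tr(b)*tr(a^3 b) - tr(a^3) = x^2*y*z - x^3 - x*y^2 - y*z + 3*x
apply: tr(b^2 a^2 b) = tr(b)*tr(b a^2 b) - tr(b a^2) = x*y^2*z - x^2*y - y^3 - x*z + 3*y
assemble the triple (tr(r) - 2; tr(r a) - x; tr(r b) - y)

x*y*z - x^2 - y^2; x^2*y*z - x^3 - x*y^2 - y*z + 2*x; x*y^2*z - x^2*y - y^3 - x*z + 2*y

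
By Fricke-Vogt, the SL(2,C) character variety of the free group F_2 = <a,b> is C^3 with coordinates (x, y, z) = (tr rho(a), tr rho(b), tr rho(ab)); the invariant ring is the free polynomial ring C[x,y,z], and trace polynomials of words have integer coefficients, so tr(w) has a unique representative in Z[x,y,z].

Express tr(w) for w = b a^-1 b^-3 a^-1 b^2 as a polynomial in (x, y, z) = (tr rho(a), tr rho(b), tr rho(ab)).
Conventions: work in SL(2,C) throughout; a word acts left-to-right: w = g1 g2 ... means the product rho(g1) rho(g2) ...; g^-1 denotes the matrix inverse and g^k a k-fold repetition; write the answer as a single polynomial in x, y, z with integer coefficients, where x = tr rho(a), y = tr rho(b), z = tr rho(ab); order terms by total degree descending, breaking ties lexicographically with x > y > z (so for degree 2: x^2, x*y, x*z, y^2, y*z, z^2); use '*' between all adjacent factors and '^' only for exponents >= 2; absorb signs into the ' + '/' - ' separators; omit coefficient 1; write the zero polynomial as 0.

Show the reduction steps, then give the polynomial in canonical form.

x*y^5*z - x^2*y^4 - y^6 - y^4*z^2 - 2*x*y^3*z + 2*x^2*y^2 + 6*y^4 + 2*y^2*z^2 + x*y*z - 9*y^2 - z^2 + 2

next, trace(b a^-1) = trace(b) * trace(a) - trace(b a)   [inverse elimination on a] = x*y - z
trace(a b^2) = trace(b) * trace(a b) - trace(a)   [square of b] = y*z - x
trace(a^2 b) = trace(a) * trace(b a) - trace(b)   [square of a] = x*z - y
trace(a^2) = trace(a) * trace(a) - trace(1)   [square of a] = x^2 - 2
and trace(b a^2 b) = trace(b) * trace(a^2 b) - trace(a^2)   [square of b] = x*y*z - x^2 - y^2 + 2
and trace(a b^3 a) = trace(b) * trace(b a^2 b) - trace(b a^2)   [square of b] = x*y^2*z - x^2*y - y^3 - x*z + 3*y
next, trace(a b a b) = trace(a b) * trace(a b) - trace(1)   [split at a repeated a] = z^2 - 2
trace(b a b a b) = trace(b) * trace(a b a b) - trace(a b a)   [square of b] = y*z^2 - x*z - y
and trace(a b^3 a b) = trace(b) * trace(b a b a b) - trace(b a b a)   [square of b] = y^2*z^2 - x*y*z - y^2 - z^2 + 2
trace(b^-1 a b^3 a) = trace(a b^3 a) * trace(b) - trace(a b^3 a b)   [inverse elimination on b] = x*y^3*z - x^2*y^2 - y^4 - y^2*z^2 + 4*y^2 + z^2 - 2
next, trace(b^-1 a b^3 a^-1) = trace(b^-1 a b^3) * trace(a) - trace(b^-1 a b^3 a)   [inverse elimination on a] = -x*y^3*z + x^2*y^2 + y^4 + y^2*z^2 + x*y*z - x^2 - 4*y^2 - z^2 + 2
trace(b^2) = trace(b) * trace(b) - trace(1)   [square of b] = y^2 - 2
trace(b^3) = trace(b) * trace(b^2) - trace(b)   [square of b] = y^3 - 3*y
next, trace(b^3 a^-1 b^-2 a) = trace(b^-1 a b^3 a^-1) * trace(b) - trace(b^-1 a b^3 a^-1 b)   [inverse elimination on b] = -x*y^4*z + x^2*y^3 + y^5 + y^3*z^2 + x*y^2*z - x^2*y - 5*y^3 - y*z^2 + 5*y
trace(b^-1 a^-1 b^3 a^-1 b^-1) = trace(b^3 a^-1 b^-2) * trace(a) - trace(b^3 a^-1 b^-2 a)   [inverse elimination on a] = x*y^4*z - x^2*y^3 - y^5 - y^3*z^2 - x*y^2*z + 2*x^2*y + 5*y^3 + y*z^2 - x*z - 5*y
trace(b^2 a^-1) = trace(b^2) * trace(a) - trace(b^2 a)   [inverse elimination on a] = x*y^2 - y*z - x
and trace(b^-1 a^-1 b^3 a^-1) = trace(b^3 a^-1 b^-1) * trace(a) - trace(b^3 a^-1 b^-1 a)   [inverse elimination on a] = x*y^3*z - y^4 - y^2*z^2 - 2*x*y*z + 4*y^2 + z^2 - 2
trace(b a^-1 b^-3 a^-1 b^2) = trace(b^-1 a^-1 b^3 a^-1 b^-1) * trace(b) - trace(b^-1 a^-1 b^3 a^-1)   [inverse elimination on b] = x*y^5*z - x^2*y^4 - y^6 - y^4*z^2 - 2*x*y^3*z + 2*x^2*y^2 + 6*y^4 + 2*y^2*z^2 + x*y*z - 9*y^2 - z^2 + 2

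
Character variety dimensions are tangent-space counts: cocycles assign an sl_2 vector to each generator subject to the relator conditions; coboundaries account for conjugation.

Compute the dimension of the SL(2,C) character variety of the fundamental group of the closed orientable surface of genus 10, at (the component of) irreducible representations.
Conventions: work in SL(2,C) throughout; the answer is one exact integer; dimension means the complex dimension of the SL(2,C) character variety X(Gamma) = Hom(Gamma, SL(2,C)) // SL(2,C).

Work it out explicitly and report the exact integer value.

54

Gamma = pi_1(Sigma_10) = < a_1, b_1, ..., a_10, b_10 | prod [a_i, b_i] > has 2g = 20 generators and 1 relator.
Before the relator condition, cocycle space has dim 3*20 = 60.
At an irreducible rho, H^2 = coker(d_2) vanishes (Poincare duality: H^2 is dual to H^0 = invariants = 0), so d_2 is surjective onto sl_2 and dim Z^1 = 60 - 3 = 57.
As always at irreducible rho, dim B^1 = 3.
dim X = dim H^1 = 57 - 3 = 54.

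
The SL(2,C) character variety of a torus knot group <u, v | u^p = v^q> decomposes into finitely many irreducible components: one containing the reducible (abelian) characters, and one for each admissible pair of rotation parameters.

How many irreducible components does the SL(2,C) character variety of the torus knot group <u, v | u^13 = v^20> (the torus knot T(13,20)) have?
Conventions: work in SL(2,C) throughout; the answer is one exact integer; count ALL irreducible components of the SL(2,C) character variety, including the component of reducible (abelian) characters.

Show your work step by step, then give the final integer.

115

Gamma = < u, v | u^13 = v^20 > (torus knot T(13,20)); the central element u^13 = v^20 acts as +I or -I in any irreducible SL(2,C) representation.
This locks tr(u) to 2*cos(pi*alpha/13), alpha in 1..12, and tr(v) to 2*cos(pi*beta/20), beta in 1..19, on each component of irreducible characters.
u^13 = (-1)^alpha I and v^20 = (-1)^beta I must agree, so alpha and beta have equal parity.
Counting: 6 odd alphas x 10 odd betas + 6 even alphas x 9 even betas = 60 + 54 = 114.
That is 114 components of irreducible characters, and with the reducible (abelian) component the total is 115.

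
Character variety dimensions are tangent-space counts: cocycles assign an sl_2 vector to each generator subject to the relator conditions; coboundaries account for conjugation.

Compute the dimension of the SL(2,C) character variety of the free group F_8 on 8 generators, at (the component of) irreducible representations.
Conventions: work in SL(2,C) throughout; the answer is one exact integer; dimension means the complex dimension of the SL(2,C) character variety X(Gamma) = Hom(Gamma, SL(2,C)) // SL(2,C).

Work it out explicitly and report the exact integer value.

21

Here Gamma is free of rank 8 — no relator constrains a cocycle.
Z^1(Gamma, Ad rho) = (sl_2)^8: a cocycle is a free choice of one sl_2 vector per generator, so dim Z^1 = 3*8 = 24.
At an irreducible rho the centralizer of the image in sl_2 is 0, so the coboundary map sl_2 -> Z^1 is injective: dim B^1 = 3.
dim H^1 = 24 - 3 = 21, which is dim X.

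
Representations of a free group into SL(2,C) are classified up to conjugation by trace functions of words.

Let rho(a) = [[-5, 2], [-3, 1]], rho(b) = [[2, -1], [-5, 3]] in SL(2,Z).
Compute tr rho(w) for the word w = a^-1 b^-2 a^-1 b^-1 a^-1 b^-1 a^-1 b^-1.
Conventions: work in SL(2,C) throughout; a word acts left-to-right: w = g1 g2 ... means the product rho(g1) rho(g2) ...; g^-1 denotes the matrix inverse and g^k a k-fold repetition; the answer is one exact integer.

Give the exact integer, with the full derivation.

178281

rho(a^-1) = [[1, -2], [3, -5]]
... * rho(b^-1) = [[3, 1], [5, 2]]  ->  [[-7, -3], [-16, -7]]
... * rho(b^-1) = [[3, 1], [5, 2]]  ->  [[-36, -13], [-83, -30]]
... * rho(a^-1) = [[1, -2], [3, -5]]  ->  [[-75, 137], [-173, 316]]
... * rho(b^-1) = [[3, 1], [5, 2]]  ->  [[460, 199], [1061, 459]]
... * rho(a^-1) = [[1, -2], [3, -5]]  ->  [[1057, -1915], [2438, -4417]]
... * rho(b^-1) = [[3, 1], [5, 2]]  ->  [[-6404, -2773], [-14771, -6396]]
... * rho(a^-1) = [[1, -2], [3, -5]]  ->  [[-14723, 26673], [-33959, 61522]]
... * rho(b^-1) = [[3, 1], [5, 2]]  ->  [[89196, 38623], [205733, 89085]]
tr = 89196 + 89085 = 178281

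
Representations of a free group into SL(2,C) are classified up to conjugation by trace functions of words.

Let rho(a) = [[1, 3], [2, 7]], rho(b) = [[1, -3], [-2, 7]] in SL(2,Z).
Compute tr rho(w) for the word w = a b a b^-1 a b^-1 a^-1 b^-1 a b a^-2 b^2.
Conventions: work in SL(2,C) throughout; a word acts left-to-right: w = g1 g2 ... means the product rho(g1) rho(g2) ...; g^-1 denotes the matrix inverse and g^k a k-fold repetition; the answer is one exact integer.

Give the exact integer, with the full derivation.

rho(a) = [[1, 3], [2, 7]]
... * rho(b) = [[1, -3], [-2, 7]]  ->  [[-5, 18], [-12, 43]]
... * rho(a) = [[1, 3], [2, 7]]  ->  [[31, 111], [74, 265]]
... * rho(b^-1) = [[7, 3], [2, 1]]  ->  [[439, 204], [1048, 487]]
... * rho(a) = [[1, 3], [2, 7]]  ->  [[847, 2745], [2022, 6553]]
... * rho(b^-1) = [[7, 3], [2, 1]]  ->  [[11419, 5286], [27260, 12619]]
... * rho(a^-1) = [[7, -3], [-2, 1]]  ->  [[69361, -28971], [165582, -69161]]
... * rho(b^-1) = [[7, 3], [2, 1]]  ->  [[427585, 179112], [1020752, 427585]]
... * rho(a) = [[1, 3], [2, 7]]  ->  [[785809, 2536539], [1875922, 6055351]]
... * rho(b) = [[1, -3], [-2, 7]]  ->  [[-4287269, 15398346], [-10234780, 36759691]]
... * rho(a^-1) = [[7, -3], [-2, 1]]  ->  [[-60807575, 28260153], [-145162842, 67464031]]
... * rho(a^-1) = [[7, -3], [-2, 1]]  ->  [[-482173331, 210682878], [-1151067956, 502952557]]
... * rho(b) = [[1, -3], [-2, 7]]  ->  [[-903539087, 2921300139], [-2156973070, 6973871767]]
... * rho(b) = [[1, -3], [-2, 7]]  ->  [[-6746139365, 23159718234], [-16104716604, 55288021579]]
tr = -6746139365 + 55288021579 = 48541882214

48541882214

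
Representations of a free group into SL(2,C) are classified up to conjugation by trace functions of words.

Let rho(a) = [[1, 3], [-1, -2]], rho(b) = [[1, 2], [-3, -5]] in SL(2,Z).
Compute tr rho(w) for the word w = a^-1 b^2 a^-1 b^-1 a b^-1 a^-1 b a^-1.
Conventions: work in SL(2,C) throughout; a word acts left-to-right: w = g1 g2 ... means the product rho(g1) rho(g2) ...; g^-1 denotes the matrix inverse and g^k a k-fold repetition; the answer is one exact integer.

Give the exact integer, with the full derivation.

rho(a^-1) = [[-2, -3], [1, 1]]
... * rho(b) = [[1, 2], [-3, -5]]  ->  [[7, 11], [-2, -3]]
... * rho(b) = [[1, 2], [-3, -5]]  ->  [[-26, -41], [7, 11]]
... * rho(a^-1) = [[-2, -3], [1, 1]]  ->  [[11, 37], [-3, -10]]
... * rho(b^-1) = [[-5, -2], [3, 1]]  ->  [[56, 15], [-15, -4]]
... * rho(a) = [[1, 3], [-1, -2]]  ->  [[41, 138], [-11, -37]]
... * rho(b^-1) = [[-5, -2], [3, 1]]  ->  [[209, 56], [-56, -15]]
... * rho(a^-1) = [[-2, -3], [1, 1]]  ->  [[-362, -571], [97, 153]]
... * rho(b) = [[1, 2], [-3, -5]]  ->  [[1351, 2131], [-362, -571]]
... * rho(a^-1) = [[-2, -3], [1, 1]]  ->  [[-571, -1922], [153, 515]]
tr = -571 + 515 = -56

-56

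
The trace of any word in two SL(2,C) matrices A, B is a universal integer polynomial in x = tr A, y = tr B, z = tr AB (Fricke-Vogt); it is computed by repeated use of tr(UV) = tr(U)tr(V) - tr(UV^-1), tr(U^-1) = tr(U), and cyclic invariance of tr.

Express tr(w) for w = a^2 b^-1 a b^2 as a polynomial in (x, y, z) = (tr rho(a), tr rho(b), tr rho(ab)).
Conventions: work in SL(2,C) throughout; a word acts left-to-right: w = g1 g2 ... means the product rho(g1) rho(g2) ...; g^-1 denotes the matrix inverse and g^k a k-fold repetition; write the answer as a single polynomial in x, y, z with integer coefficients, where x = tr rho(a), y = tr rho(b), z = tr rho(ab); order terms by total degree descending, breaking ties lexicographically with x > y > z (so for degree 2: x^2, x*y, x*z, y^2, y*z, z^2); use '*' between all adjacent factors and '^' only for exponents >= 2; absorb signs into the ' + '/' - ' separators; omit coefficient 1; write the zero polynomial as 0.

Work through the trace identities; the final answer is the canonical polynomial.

x^2*y^2*z - x^3*y - x*y^3 - x*y*z^2 + x^2*z + 3*x*y - z

reduce: trace(a^2 b) = trace(a) * trace(b a) - trace(b) = x*z - y
reduce: trace(a^2) = trace(a) * trace(a) - trace(1) = x^2 - 2
trace(b^2 a^2) = trace(b) * trace(a^2 b) - trace(a^2) = x*y*z - x^2 - y^2 + 2
so trace(b^2 a) = trace(b) * trace(a b) - trace(a) = y*z - x
so trace(a b^2 a^2) = trace(a) * trace(b^2 a^2) - trace(b^2 a) = x^2*y*z - x^3 - x*y^2 - y*z + 3*x
reduce: trace(b a b a) = trace(b a) * trace(b a) - trace(1) = z^2 - 2
reduce: trace(a^2 b a b) = trace(a) * trace(b a b a) - trace(b a b) = x*z^2 - y*z - x
reduce: trace(a^2 b a) = trace(a) * trace(b a^2) - trace(b a) = x^2*z - x*y - z
so trace(a b^2 a^2 b) = trace(b) * trace(a^2 b a b) - trace(a^2 b a) = x*y*z^2 - x^2*z - y^2*z + z
so trace(a^2 b^-1 a b^2) = trace(a b^2 a^2) * trace(b) - trace(a b^2 a^2 b) = x^2*y^2*z - x^3*y - x*y^3 - x*y*z^2 + x^2*z + 3*x*y - z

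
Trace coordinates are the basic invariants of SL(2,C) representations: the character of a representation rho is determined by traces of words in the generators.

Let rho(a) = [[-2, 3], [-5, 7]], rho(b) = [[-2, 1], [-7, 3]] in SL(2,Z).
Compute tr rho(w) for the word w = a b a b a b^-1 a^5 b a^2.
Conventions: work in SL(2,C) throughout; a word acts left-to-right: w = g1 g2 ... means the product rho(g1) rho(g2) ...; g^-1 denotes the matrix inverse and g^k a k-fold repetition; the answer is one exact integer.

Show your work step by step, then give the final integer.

-3886

rho(a) = [[-2, 3], [-5, 7]]
... * rho(b) = [[-2, 1], [-7, 3]]  ->  [[-17, 7], [-39, 16]]
... * rho(a) = [[-2, 3], [-5, 7]]  ->  [[-1, -2], [-2, -5]]
... * rho(b) = [[-2, 1], [-7, 3]]  ->  [[16, -7], [39, -17]]
... * rho(a) = [[-2, 3], [-5, 7]]  ->  [[3, -1], [7, -2]]
... * rho(b^-1) = [[3, -1], [7, -2]]  ->  [[2, -1], [7, -3]]
... * rho(a) = [[-2, 3], [-5, 7]]  ->  [[1, -1], [1, 0]]
... * rho(a) = [[-2, 3], [-5, 7]]  ->  [[3, -4], [-2, 3]]
... * rho(a) = [[-2, 3], [-5, 7]]  ->  [[14, -19], [-11, 15]]
... * rho(a) = [[-2, 3], [-5, 7]]  ->  [[67, -91], [-53, 72]]
... * rho(a) = [[-2, 3], [-5, 7]]  ->  [[321, -436], [-254, 345]]
... * rho(b) = [[-2, 1], [-7, 3]]  ->  [[2410, -987], [-1907, 781]]
... * rho(a) = [[-2, 3], [-5, 7]]  ->  [[115, 321], [-91, -254]]
... * rho(a) = [[-2, 3], [-5, 7]]  ->  [[-1835, 2592], [1452, -2051]]
tr = -1835 + -2051 = -3886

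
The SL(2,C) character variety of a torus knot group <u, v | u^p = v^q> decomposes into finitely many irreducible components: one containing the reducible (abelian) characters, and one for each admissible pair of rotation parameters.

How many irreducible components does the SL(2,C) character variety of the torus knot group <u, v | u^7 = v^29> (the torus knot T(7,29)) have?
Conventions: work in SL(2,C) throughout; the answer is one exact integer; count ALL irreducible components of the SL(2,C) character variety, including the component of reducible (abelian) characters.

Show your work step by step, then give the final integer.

Gamma = < u, v | u^7 = v^29 > (torus knot T(7,29)); the central element u^7 = v^29 acts as +I or -I in any irreducible SL(2,C) representation.
This locks tr(u) to 2*cos(pi*alpha/7), alpha in 1..6, and tr(v) to 2*cos(pi*beta/29), beta in 1..28, on each component of irreducible characters.
u^7 = (-1)^alpha I and v^29 = (-1)^beta I must agree, so alpha and beta have equal parity.
Counting: 3 odd alphas x 14 odd betas + 3 even alphas x 14 even betas = 42 + 42 = 84.
components with irreducible characters: 84; plus the single component of reducible (abelian) characters: total 85.

85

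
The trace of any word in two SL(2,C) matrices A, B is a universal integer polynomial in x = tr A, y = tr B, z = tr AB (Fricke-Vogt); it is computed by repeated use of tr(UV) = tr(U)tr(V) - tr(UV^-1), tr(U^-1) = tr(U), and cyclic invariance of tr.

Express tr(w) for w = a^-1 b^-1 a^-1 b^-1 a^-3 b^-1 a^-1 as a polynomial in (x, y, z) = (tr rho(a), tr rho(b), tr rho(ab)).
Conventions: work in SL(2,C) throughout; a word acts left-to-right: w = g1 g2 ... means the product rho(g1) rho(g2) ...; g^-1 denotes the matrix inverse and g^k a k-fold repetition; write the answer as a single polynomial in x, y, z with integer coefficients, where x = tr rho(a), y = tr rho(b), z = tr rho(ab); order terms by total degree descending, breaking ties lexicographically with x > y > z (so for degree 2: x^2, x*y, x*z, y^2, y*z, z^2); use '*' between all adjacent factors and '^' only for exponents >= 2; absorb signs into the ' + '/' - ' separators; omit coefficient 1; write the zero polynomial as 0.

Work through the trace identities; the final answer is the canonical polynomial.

x^3*z^3 - 2*x^2*y*z^2 - x^3*z + x*y^2*z - x*z^3 + x^2*y + y*z^2 + x*z - y

next, tr(a^-1) = tr(a) = x
tr(a^-1 b) = tr(b) tr(a) - tr(b a)  (eliminate a^-1) = x*y - z
tr(a^-1 b^-1) = tr(a^-1) tr(b) - tr(a^-1 b)  (eliminate b^-1) = z
tr(a^-1 b^-2) = tr(a^-1 b^-1) tr(b) - tr(a^-1)  (eliminate b^-1) = y*z - x
next, tr(b^-2) = tr(b^-1) tr(b) - tr(1)  (eliminate b^-1) = y^2 - 2
next, tr(a^-1 b^-2 a^-1) = tr(a^-1 b^-2) tr(a) - tr(a^-1 b^-2 a)  (eliminate a^-1) = x*y*z - x^2 - y^2 + 2
tr(a b a) = tr(a) tr(b a) - tr(b)  (reduce the a square) = x*z - y
tr(a b a b) = tr(a b) tr(a b) - tr(1)  (split on a) = z^2 - 2
tr(b^-1 a b a) = tr(a b a) tr(b) - tr(a b a b)  (eliminate b^-1) = x*y*z - y^2 - z^2 + 2
tr(b a^-1 b^-1 a) = tr(b^-1 a b) tr(a) - tr(b^-1 a b a)  (eliminate a^-1) = -x*y*z + x^2 + y^2 + z^2 - 2
tr(b^-1 a^-1 b a^-1) = tr(b a^-1 b^-1) tr(a) - tr(b a^-1 b^-1 a)  (eliminate a^-1) = x*y*z - y^2 - z^2 + 2
next, tr(a^-1 b a^-1) = tr(b a^-1) tr(a) - tr(b)  (eliminate a^-1) = x^2*y - x*z - y
and tr(a^-1 b^-2 a^-1 b) = tr(b^-1 a^-1 b a^-1) tr(b) - tr(b^-1 a^-1 b a^-1 b)  (eliminate b^-1) = x*y^2*z - x^2*y - y^3 - y*z^2 + x*z + 3*y
tr(b^-2 a^-1 b^-1 a^-1) = tr(a^-1 b^-2 a^-1) tr(b) - tr(a^-1 b^-2 a^-1 b)  (eliminate b^-1) = y*z^2 - x*z - y
tr(b^-3) = tr(b^-2) tr(b) - tr(b^-1)  (eliminate b^-1) = y^3 - 3*y
tr(a b^-2) = tr(b^-1 a) tr(b) - tr(b^-1 a b)  (eliminate b^-1) = x*y^2 - y*z - x
tr(b^-3 a) = tr(a b^-2) tr(b) - tr(a b^-1)  (eliminate b^-1) = x*y^3 - y^2*z - 2*x*y + z
tr(b^-2 a^-1 b^-1) = tr(b^-3) tr(a) - tr(b^-3 a)  (eliminate a^-1) = y^2*z - x*y - z
and tr(b^-1 a^-1 b^-1 a^-2 b^-1) = tr(b^-2 a^-1 b^-1 a^-1) tr(a) - tr(b^-2 a^-1 b^-1)  (eliminate a^-1) = x*y*z^2 - x^2*z - y^2*z + z
next, tr(a^-1 b a b^-2) = tr(b^-1 a^-1 b a) tr(b) - tr(b^-1 a^-1 b a b)  (eliminate b^-1) = -x*y^2*z + x^2*y + y^3 + y*z^2 - 3*y
tr(a b^-2 a^-2 b) = tr(a^-1 b a b^-2) tr(a) - tr(a^-1 b a b^-2 a)  (eliminate a^-1) = -x^2*y^2*z + x^3*y + x*y^3 + x*y*z^2 - 4*x*y + z
next, tr(b^-1 a^-2 b^-1 a b^-1) = tr(a b^-2 a^-2) tr(b) - tr(a b^-2 a^-2 b)  (eliminate b^-1) = x^2*y^2*z - x^3*y - x*y^3 - x*y*z^2 + y^2*z + 3*x*y - z
tr(a^2) = tr(a) tr(a) - tr(1)  (reduce the a square) = x^2 - 2
tr(a^2 b a) = tr(a) tr(b a^2) - tr(b a)  (reduce the a square) = x^2*z - x*y - z
next, tr(a^2 b a b) = tr(a) tr(b a b a) - tr(b a b)  (reduce the a square) = x*z^2 - y*z - x
next, tr(b^-1 a^2 b a) = tr(a^2 b a) tr(b) - tr(a^2 b a b)  (eliminate b^-1) = x^2*y*z - x*y^2 - x*z^2 + x
tr(a^-1 b^-1 a^2 b) = tr(b^-1 a^2 b) tr(a) - tr(b^-1 a^2 b a)  (eliminate a^-1) = -x^2*y*z + x^3 + x*y^2 + x*z^2 - 3*x
tr(a^-1 b^-1 a^2 b^-1) = tr(a^-1 b^-1 a^2) tr(b) - tr(a^-1 b^-1 a^2 b)  (eliminate b^-1) = x^2*y*z - x^3 - x*z^2 - y*z + 3*x
next, tr(b^-1 a^2 b^-1) = tr(a^2 b^-1) tr(b) - tr(a^2)  (eliminate b^-1) = x^2*y^2 - x*y*z - x^2 - y^2 + 2
and tr(a b^-1 a^-2 b^-1 a) = tr(a^-1 b^-1 a^2 b^-1) tr(a) - tr(a^-1 b^-1 a^2 b^-1 a)  (eliminate a^-1) = x^3*y*z - x^4 - x^2*y^2 - x^2*z^2 + 4*x^2 + y^2 - 2
tr(b a b a b a) = tr(b a b a) tr(b a) - tr(a b)  (split on b) = z^3 - 3*z
tr(a b a b a^-1 b) = tr(b a b a b) tr(a) - tr(b a b a b a)  (eliminate a^-1) = x*y*z^2 - x^2*z - z^3 - x*y + 3*z
and tr(b^-1 a b a b a^-1) = tr(a b a b a^-1) tr(b) - tr(a b a b a^-1 b)  (eliminate b^-1) = -x*y*z^2 + x^2*z + y^2*z + z^3 - 3*z
tr(a^-2 b^-1 a b a b) = tr(b^-1 a b a b a^-1) tr(a) - tr(b^-1 a b a b)  (eliminate a^-1) = -x^2*y*z^2 + x^3*z + x*y^2*z + x*z^3 - 4*x*z + y
tr(a b^-1 a^-2 b^-1 a b) = tr(a^-2 b^-1 a b a) tr(b) - tr(a^-2 b^-1 a b a b)  (eliminate b^-1) = x^2*y*z^2 - x^3*z - 2*x*y^2*z - x*z^3 + x^2*y + y^3 + y*z^2 + 4*x*z - 3*y
tr(b^-1 a^-2 b^-1 a b^-1 a) = tr(a b^-1 a^-2 b^-1 a) tr(b) - tr(a b^-1 a^-2 b^-1 a b)  (eliminate b^-1) = x^3*y^2*z - x^4*y - x^2*y^3 - 2*x^2*y*z^2 + x^3*z + 2*x*y^2*z + x*z^3 + 3*x^2*y - y*z^2 - 4*x*z + y
next, tr(b^-1 a^-1 b^-1 a^-2 b^-1 a) = tr(b^-1 a^-2 b^-1 a b^-1) tr(a) - tr(b^-1 a^-2 b^-1 a b^-1 a)  (eliminate a^-1) = x^2*y*z^2 - x^3*z - x*y^2*z - x*z^3 + y*z^2 + 3*x*z - y
tr(a^-1 b^-1 a^-2 b^-1 a^-1 b^-1) = tr(b^-1 a^-1 b^-1 a^-2 b^-1) tr(a) - tr(b^-1 a^-1 b^-1 a^-2 b^-1 a)  (eliminate a^-1) = x*z^3 - y*z^2 - 2*x*z + y
tr(b^-1 a^-2 b^-1 a^-1 b^-1) = tr(a^-1 b^-1 a^-1 b^-2) tr(a) - tr(a^-1 b^-1 a^-1 b^-2 a)  (eliminate a^-1) = x*y*z^2 - x^2*z - y^2*z + z
tr(b^-1 a^-2 b^-1 a^-1 b^-1 a^-2) = tr(a^-1 b^-1 a^-2 b^-1 a^-1 b^-1) tr(a) - tr(a^-1 b^-1 a^-2 b^-1 a^-1 b^-1 a)  (eliminate a^-1) = x^2*z^3 - 2*x*y*z^2 - x^2*z + y^2*z + x*y - z
tr(a^-1 b^-1 a^-1 b^-1 a^-3 b^-1 a^-1) = tr(b^-1 a^-2 b^-1 a^-1 b^-1 a^-2) tr(a) - tr(b^-1 a^-2 b^-1 a^-1 b^-1 a^-1)  (eliminate a^-1) = x^3*z^3 - 2*x^2*y*z^2 - x^3*z + x*y^2*z - x*z^3 + x^2*y + y*z^2 + x*z - y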